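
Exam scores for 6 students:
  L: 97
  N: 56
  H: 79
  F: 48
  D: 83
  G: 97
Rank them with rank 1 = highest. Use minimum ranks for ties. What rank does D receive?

Sorted (descending): 97, 97, 83, 79, 56, 48
The 2 values of 97 occupy positions 1–2 → each gets rank 1.
D has value 83 → rank 3.

3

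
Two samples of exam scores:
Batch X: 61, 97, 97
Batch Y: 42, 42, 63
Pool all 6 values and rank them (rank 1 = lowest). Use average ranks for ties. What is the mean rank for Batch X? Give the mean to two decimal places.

4.67

Sorted (ascending): 42, 42, 61, 63, 97, 97
The 2 values of 42 occupy positions 1–2 → average rank (1+2)/2 = 1.5.
The 2 values of 97 occupy positions 5–6 → average rank (5+6)/2 = 5.5.
Batch X values → pooled ranks: 61→3, 97→5.5, 97→5.5
Mean rank = (3 + 5.5 + 5.5) / 3 = 4.67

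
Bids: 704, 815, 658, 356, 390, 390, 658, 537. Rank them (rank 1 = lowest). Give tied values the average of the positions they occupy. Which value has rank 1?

356

Sorted (ascending): 356, 390, 390, 537, 658, 658, 704, 815
The 2 values of 390 occupy positions 2–3 → average rank (2+3)/2 = 2.5.
The 2 values of 658 occupy positions 5–6 → average rank (5+6)/2 = 5.5.
Rank 1 → value 356.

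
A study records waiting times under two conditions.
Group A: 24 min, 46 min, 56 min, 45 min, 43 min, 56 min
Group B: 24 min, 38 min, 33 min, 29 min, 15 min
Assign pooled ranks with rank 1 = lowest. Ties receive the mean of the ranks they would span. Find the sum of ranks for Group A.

Sorted (ascending): 15, 24, 24, 29, 33, 38, 43, 45, 46, 56, 56
The 2 values of 24 occupy positions 2–3 → average rank (2+3)/2 = 2.5.
The 2 values of 56 occupy positions 10–11 → average rank (10+11)/2 = 10.5.
Group A values → pooled ranks: 24→2.5, 46→9, 56→10.5, 45→8, 43→7, 56→10.5
Rank sum = 2.5 + 9 + 10.5 + 8 + 7 + 10.5 = 47.5

47.5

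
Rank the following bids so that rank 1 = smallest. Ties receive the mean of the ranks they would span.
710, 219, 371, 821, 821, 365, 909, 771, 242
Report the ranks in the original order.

Sorted (ascending): 219, 242, 365, 371, 710, 771, 821, 821, 909
The 2 values of 821 occupy positions 7–8 → average rank (7+8)/2 = 7.5.

5, 1, 4, 7.5, 7.5, 3, 9, 6, 2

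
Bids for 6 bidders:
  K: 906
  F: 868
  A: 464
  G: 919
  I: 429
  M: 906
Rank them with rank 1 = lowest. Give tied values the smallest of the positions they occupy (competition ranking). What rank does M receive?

Sorted (ascending): 429, 464, 868, 906, 906, 919
The 2 values of 906 occupy positions 4–5 → each gets rank 4.
M has value 906 → rank 4.

4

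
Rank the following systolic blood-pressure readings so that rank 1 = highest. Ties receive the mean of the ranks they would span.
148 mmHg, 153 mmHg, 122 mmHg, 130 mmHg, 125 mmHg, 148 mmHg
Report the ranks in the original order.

2.5, 1, 6, 4, 5, 2.5

Sorted (descending): 153, 148, 148, 130, 125, 122
The 2 values of 148 occupy positions 2–3 → average rank (2+3)/2 = 2.5.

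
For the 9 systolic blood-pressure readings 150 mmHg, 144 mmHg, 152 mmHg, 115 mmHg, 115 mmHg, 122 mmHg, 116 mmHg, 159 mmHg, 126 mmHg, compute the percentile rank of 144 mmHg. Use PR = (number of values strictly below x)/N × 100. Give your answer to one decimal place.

55.6

N = 9.
Strictly below 144: 5. Equal to 144: 1.
PR = 5/9 × 100 = 55.6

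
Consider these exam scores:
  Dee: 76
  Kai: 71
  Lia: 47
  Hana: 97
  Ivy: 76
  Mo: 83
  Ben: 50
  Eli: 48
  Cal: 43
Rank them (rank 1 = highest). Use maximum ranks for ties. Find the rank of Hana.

1

Sorted (descending): 97, 83, 76, 76, 71, 50, 48, 47, 43
The 2 values of 76 occupy positions 3–4 → each gets rank 4.
Hana has value 97 → rank 1.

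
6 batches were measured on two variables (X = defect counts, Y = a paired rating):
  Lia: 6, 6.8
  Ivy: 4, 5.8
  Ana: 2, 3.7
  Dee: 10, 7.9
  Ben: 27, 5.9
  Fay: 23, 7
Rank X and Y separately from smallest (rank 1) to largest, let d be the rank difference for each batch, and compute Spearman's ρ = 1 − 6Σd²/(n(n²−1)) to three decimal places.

0.600

Ranks of variable 1: 3, 2, 1, 4, 6, 5
Ranks of variable 2: 4, 2, 1, 6, 3, 5
d = r₁ − r₂: -1, 0, 0, -2, 3, 0
d²: 1, 0, 0, 4, 9, 0; Σd² = 14
ρ = 1 − 6·14/(6·35) = 1 − 84/210 = 0.600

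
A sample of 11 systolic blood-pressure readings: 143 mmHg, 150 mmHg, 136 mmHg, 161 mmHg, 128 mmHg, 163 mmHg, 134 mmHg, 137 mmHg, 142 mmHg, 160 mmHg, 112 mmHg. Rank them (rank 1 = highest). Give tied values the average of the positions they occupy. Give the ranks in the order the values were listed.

5, 4, 8, 2, 10, 1, 9, 7, 6, 3, 11

Sorted (descending): 163, 161, 160, 150, 143, 142, 137, 136, 134, 128, 112
No ties — each value takes its position as its rank.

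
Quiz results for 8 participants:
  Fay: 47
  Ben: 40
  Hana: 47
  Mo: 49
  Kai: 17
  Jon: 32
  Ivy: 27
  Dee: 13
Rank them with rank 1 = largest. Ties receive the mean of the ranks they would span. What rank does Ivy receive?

Sorted (descending): 49, 47, 47, 40, 32, 27, 17, 13
The 2 values of 47 occupy positions 2–3 → average rank (2+3)/2 = 2.5.
Ivy has value 27 → rank 6.

6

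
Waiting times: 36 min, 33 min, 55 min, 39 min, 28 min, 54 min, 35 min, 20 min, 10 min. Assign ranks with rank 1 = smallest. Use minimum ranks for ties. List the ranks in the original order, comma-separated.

Sorted (ascending): 10, 20, 28, 33, 35, 36, 39, 54, 55
No ties — each value takes its position as its rank.

6, 4, 9, 7, 3, 8, 5, 2, 1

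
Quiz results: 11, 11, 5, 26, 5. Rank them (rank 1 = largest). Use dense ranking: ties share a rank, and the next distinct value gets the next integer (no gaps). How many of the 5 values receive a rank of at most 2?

3

Sorted (descending): 26, 11, 11, 5, 5
The 2 values of 11 share dense rank 2.
The 2 values of 5 share dense rank 3.
Remaining distinct values take the next consecutive integers.
Ranks ≤ 2: {1, 2, 2} → 3 values.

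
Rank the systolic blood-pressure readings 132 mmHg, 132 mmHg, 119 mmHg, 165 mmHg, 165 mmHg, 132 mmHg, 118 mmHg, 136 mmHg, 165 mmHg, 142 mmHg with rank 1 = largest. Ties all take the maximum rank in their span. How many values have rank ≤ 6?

Sorted (descending): 165, 165, 165, 142, 136, 132, 132, 132, 119, 118
The 3 values of 165 occupy positions 1–3 → each gets rank 3.
The 3 values of 132 occupy positions 6–8 → each gets rank 8.
Ranks ≤ 6: {3, 3, 3, 4, 5} → 5 values.

5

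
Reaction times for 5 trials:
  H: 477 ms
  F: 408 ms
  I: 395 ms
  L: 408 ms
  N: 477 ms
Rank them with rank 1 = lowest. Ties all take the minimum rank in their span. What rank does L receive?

Sorted (ascending): 395, 408, 408, 477, 477
The 2 values of 408 occupy positions 2–3 → each gets rank 2.
The 2 values of 477 occupy positions 4–5 → each gets rank 4.
L has value 408 ms → rank 2.

2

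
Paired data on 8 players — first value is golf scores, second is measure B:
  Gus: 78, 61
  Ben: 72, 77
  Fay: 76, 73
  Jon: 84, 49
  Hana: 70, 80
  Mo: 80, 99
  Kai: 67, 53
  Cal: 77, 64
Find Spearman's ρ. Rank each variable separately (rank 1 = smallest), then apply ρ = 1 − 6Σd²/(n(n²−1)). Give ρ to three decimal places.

-0.143

Ranks of variable 1: 6, 3, 4, 8, 2, 7, 1, 5
Ranks of variable 2: 3, 6, 5, 1, 7, 8, 2, 4
d = r₁ − r₂: 3, -3, -1, 7, -5, -1, -1, 1
d²: 9, 9, 1, 49, 25, 1, 1, 1; Σd² = 96
ρ = 1 − 6·96/(8·63) = 1 − 576/504 = -0.143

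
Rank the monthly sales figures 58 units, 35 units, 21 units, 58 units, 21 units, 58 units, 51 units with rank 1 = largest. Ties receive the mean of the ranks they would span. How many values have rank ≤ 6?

Sorted (descending): 58, 58, 58, 51, 35, 21, 21
The 3 values of 58 occupy positions 1–3 → average rank 2.
The 2 values of 21 occupy positions 6–7 → average rank (6+7)/2 = 6.5.
Ranks ≤ 6: {2, 2, 2, 4, 5} → 5 values.

5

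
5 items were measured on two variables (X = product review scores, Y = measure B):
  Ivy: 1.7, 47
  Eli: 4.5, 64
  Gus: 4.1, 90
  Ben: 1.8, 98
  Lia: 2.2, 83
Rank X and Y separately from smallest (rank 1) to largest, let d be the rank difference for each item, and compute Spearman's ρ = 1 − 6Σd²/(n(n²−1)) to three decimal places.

0.100

Ranks of variable 1: 1, 5, 4, 2, 3
Ranks of variable 2: 1, 2, 4, 5, 3
d = r₁ − r₂: 0, 3, 0, -3, 0
d²: 0, 9, 0, 9, 0; Σd² = 18
ρ = 1 − 6·18/(5·24) = 1 − 108/120 = 0.100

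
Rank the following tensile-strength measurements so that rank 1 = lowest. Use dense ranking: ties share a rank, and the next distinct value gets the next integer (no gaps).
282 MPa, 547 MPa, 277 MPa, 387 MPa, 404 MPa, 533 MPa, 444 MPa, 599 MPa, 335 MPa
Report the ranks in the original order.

Sorted (ascending): 277, 282, 335, 387, 404, 444, 533, 547, 599
No ties — each value takes its position as its rank.

2, 8, 1, 4, 5, 7, 6, 9, 3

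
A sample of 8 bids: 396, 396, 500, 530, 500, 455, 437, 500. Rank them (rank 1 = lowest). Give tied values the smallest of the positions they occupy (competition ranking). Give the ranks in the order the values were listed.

1, 1, 5, 8, 5, 4, 3, 5

Sorted (ascending): 396, 396, 437, 455, 500, 500, 500, 530
The 2 values of 396 occupy positions 1–2 → each gets rank 1.
The 3 values of 500 occupy positions 5–7 → each gets rank 5.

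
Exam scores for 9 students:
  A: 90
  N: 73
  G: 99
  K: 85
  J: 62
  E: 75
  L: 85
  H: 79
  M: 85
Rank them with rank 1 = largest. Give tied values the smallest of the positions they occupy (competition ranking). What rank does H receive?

6

Sorted (descending): 99, 90, 85, 85, 85, 79, 75, 73, 62
The 3 values of 85 occupy positions 3–5 → each gets rank 3.
H has value 79 → rank 6.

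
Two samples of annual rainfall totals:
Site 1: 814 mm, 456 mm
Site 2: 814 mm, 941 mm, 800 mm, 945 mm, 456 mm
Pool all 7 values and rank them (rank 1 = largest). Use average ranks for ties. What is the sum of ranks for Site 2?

Sorted (descending): 945, 941, 814, 814, 800, 456, 456
The 2 values of 814 occupy positions 3–4 → average rank (3+4)/2 = 3.5.
The 2 values of 456 occupy positions 6–7 → average rank (6+7)/2 = 6.5.
Site 2 values → pooled ranks: 814→3.5, 941→2, 800→5, 945→1, 456→6.5
Rank sum = 3.5 + 2 + 5 + 1 + 6.5 = 18

18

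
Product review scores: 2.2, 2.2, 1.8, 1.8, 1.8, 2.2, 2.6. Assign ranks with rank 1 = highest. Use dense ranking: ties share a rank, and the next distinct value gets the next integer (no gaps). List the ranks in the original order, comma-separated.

2, 2, 3, 3, 3, 2, 1

Sorted (descending): 2.6, 2.2, 2.2, 2.2, 1.8, 1.8, 1.8
The 3 values of 2.2 share dense rank 2.
The 3 values of 1.8 share dense rank 3.
Remaining distinct values take the next consecutive integers.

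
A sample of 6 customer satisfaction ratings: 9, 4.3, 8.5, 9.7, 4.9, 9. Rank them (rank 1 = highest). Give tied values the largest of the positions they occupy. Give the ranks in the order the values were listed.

Sorted (descending): 9.7, 9, 9, 8.5, 4.9, 4.3
The 2 values of 9 occupy positions 2–3 → each gets rank 3.

3, 6, 4, 1, 5, 3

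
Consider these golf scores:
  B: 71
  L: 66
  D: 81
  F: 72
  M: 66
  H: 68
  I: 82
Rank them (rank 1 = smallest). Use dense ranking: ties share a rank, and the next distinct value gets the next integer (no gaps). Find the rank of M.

Sorted (ascending): 66, 66, 68, 71, 72, 81, 82
The 2 values of 66 share dense rank 1.
Remaining distinct values take the next consecutive integers.
M has value 66 → rank 1.

1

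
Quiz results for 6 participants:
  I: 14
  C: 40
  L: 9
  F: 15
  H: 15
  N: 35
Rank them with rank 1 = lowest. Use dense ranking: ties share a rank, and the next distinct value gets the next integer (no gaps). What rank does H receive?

Sorted (ascending): 9, 14, 15, 15, 35, 40
The 2 values of 15 share dense rank 3.
Remaining distinct values take the next consecutive integers.
H has value 15 → rank 3.

3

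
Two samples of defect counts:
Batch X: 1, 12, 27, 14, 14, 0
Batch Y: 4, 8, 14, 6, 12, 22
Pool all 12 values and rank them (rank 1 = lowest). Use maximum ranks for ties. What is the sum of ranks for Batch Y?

Sorted (ascending): 0, 1, 4, 6, 8, 12, 12, 14, 14, 14, 22, 27
The 2 values of 12 occupy positions 6–7 → each gets rank 7.
The 3 values of 14 occupy positions 8–10 → each gets rank 10.
Batch Y values → pooled ranks: 4→3, 8→5, 14→10, 6→4, 12→7, 22→11
Rank sum = 3 + 5 + 10 + 4 + 7 + 11 = 40

40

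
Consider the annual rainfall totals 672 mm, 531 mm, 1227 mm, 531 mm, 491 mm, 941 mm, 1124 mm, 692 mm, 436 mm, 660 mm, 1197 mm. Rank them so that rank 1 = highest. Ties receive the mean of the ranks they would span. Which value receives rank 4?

941

Sorted (descending): 1227, 1197, 1124, 941, 692, 672, 660, 531, 531, 491, 436
The 2 values of 531 occupy positions 8–9 → average rank (8+9)/2 = 8.5.
Rank 4 → value 941.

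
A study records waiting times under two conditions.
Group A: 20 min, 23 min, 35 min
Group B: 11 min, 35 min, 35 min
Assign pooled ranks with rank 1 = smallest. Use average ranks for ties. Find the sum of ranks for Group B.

Sorted (ascending): 11, 20, 23, 35, 35, 35
The 3 values of 35 occupy positions 4–6 → average rank 5.
Group B values → pooled ranks: 11→1, 35→5, 35→5
Rank sum = 1 + 5 + 5 = 11

11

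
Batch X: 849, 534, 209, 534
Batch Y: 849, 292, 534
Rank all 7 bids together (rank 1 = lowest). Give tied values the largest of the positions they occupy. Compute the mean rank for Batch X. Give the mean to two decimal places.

4.50

Sorted (ascending): 209, 292, 534, 534, 534, 849, 849
The 3 values of 534 occupy positions 3–5 → each gets rank 5.
The 2 values of 849 occupy positions 6–7 → each gets rank 7.
Batch X values → pooled ranks: 849→7, 534→5, 209→1, 534→5
Mean rank = (7 + 5 + 1 + 5) / 4 = 4.50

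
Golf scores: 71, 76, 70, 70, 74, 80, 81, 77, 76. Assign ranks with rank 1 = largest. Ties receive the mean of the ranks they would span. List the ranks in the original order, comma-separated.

Sorted (descending): 81, 80, 77, 76, 76, 74, 71, 70, 70
The 2 values of 76 occupy positions 4–5 → average rank (4+5)/2 = 4.5.
The 2 values of 70 occupy positions 8–9 → average rank (8+9)/2 = 8.5.

7, 4.5, 8.5, 8.5, 6, 2, 1, 3, 4.5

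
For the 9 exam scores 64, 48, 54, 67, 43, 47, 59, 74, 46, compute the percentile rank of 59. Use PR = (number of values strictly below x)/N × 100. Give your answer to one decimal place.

55.6

N = 9.
Strictly below 59: 5. Equal to 59: 1.
PR = 5/9 × 100 = 55.6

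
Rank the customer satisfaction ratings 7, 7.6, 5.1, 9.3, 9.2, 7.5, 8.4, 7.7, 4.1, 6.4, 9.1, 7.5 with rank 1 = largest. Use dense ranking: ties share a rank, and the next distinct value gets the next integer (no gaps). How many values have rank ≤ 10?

11

Sorted (descending): 9.3, 9.2, 9.1, 8.4, 7.7, 7.6, 7.5, 7.5, 7, 6.4, 5.1, 4.1
The 2 values of 7.5 share dense rank 7.
Remaining distinct values take the next consecutive integers.
Ranks ≤ 10: {1, 2, 3, 4, 5, 6, 7, 7, 8, 9, 10} → 11 values.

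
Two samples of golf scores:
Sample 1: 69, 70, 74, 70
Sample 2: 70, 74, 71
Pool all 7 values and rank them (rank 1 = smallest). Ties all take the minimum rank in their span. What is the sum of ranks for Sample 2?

13

Sorted (ascending): 69, 70, 70, 70, 71, 74, 74
The 3 values of 70 occupy positions 2–4 → each gets rank 2.
The 2 values of 74 occupy positions 6–7 → each gets rank 6.
Sample 2 values → pooled ranks: 70→2, 74→6, 71→5
Rank sum = 2 + 6 + 5 = 13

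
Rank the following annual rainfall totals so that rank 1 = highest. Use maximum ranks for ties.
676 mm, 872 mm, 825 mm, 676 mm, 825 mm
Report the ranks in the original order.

5, 1, 3, 5, 3

Sorted (descending): 872, 825, 825, 676, 676
The 2 values of 825 occupy positions 2–3 → each gets rank 3.
The 2 values of 676 occupy positions 4–5 → each gets rank 5.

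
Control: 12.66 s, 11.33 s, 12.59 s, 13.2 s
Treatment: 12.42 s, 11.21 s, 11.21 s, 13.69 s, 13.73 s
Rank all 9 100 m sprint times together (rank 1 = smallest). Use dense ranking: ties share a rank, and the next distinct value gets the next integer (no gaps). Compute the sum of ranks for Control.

Sorted (ascending): 11.21, 11.21, 11.33, 12.42, 12.59, 12.66, 13.2, 13.69, 13.73
The 2 values of 11.21 share dense rank 1.
Remaining distinct values take the next consecutive integers.
Control values → pooled ranks: 12.66→5, 11.33→2, 12.59→4, 13.2→6
Rank sum = 5 + 2 + 4 + 6 = 17

17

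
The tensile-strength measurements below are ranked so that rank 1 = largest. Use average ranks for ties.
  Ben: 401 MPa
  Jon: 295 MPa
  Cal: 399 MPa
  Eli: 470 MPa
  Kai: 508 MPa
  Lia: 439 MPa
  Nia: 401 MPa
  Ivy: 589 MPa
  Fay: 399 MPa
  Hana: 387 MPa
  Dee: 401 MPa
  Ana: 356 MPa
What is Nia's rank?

6

Sorted (descending): 589, 508, 470, 439, 401, 401, 401, 399, 399, 387, 356, 295
The 3 values of 401 occupy positions 5–7 → average rank 6.
The 2 values of 399 occupy positions 8–9 → average rank (8+9)/2 = 8.5.
Nia has value 401 MPa → rank 6.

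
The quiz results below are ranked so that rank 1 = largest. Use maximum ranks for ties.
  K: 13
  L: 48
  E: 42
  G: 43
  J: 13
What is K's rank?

5

Sorted (descending): 48, 43, 42, 13, 13
The 2 values of 13 occupy positions 4–5 → each gets rank 5.
K has value 13 → rank 5.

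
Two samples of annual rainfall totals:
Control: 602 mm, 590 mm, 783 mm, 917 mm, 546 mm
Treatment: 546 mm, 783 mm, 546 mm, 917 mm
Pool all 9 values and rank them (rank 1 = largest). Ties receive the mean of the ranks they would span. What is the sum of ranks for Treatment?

21

Sorted (descending): 917, 917, 783, 783, 602, 590, 546, 546, 546
The 2 values of 917 occupy positions 1–2 → average rank (1+2)/2 = 1.5.
The 2 values of 783 occupy positions 3–4 → average rank (3+4)/2 = 3.5.
The 3 values of 546 occupy positions 7–9 → average rank 8.
Treatment values → pooled ranks: 546→8, 783→3.5, 546→8, 917→1.5
Rank sum = 8 + 3.5 + 8 + 1.5 = 21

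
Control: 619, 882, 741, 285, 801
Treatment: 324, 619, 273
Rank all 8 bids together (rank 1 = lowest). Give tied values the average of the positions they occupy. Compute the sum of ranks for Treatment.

8.5

Sorted (ascending): 273, 285, 324, 619, 619, 741, 801, 882
The 2 values of 619 occupy positions 4–5 → average rank (4+5)/2 = 4.5.
Treatment values → pooled ranks: 324→3, 619→4.5, 273→1
Rank sum = 3 + 4.5 + 1 = 8.5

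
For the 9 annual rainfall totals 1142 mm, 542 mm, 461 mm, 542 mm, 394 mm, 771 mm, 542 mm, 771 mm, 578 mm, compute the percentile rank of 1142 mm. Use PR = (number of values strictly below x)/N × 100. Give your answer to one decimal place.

N = 9.
Strictly below 1142: 8. Equal to 1142: 1.
PR = 8/9 × 100 = 88.9

88.9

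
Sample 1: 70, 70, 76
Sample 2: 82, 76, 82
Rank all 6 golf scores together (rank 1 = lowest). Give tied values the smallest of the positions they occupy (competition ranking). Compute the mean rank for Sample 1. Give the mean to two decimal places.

1.67

Sorted (ascending): 70, 70, 76, 76, 82, 82
The 2 values of 70 occupy positions 1–2 → each gets rank 1.
The 2 values of 76 occupy positions 3–4 → each gets rank 3.
The 2 values of 82 occupy positions 5–6 → each gets rank 5.
Sample 1 values → pooled ranks: 70→1, 70→1, 76→3
Mean rank = (1 + 1 + 3) / 3 = 1.67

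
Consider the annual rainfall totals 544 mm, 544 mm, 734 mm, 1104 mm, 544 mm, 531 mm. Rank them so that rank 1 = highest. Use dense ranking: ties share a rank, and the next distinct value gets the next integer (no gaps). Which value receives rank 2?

734

Sorted (descending): 1104, 734, 544, 544, 544, 531
The 3 values of 544 share dense rank 3.
Remaining distinct values take the next consecutive integers.
Rank 2 → value 734.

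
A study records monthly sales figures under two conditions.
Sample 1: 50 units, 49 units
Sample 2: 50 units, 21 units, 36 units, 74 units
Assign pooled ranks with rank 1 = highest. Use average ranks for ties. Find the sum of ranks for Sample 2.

14.5

Sorted (descending): 74, 50, 50, 49, 36, 21
The 2 values of 50 occupy positions 2–3 → average rank (2+3)/2 = 2.5.
Sample 2 values → pooled ranks: 50→2.5, 21→6, 36→5, 74→1
Rank sum = 2.5 + 6 + 5 + 1 = 14.5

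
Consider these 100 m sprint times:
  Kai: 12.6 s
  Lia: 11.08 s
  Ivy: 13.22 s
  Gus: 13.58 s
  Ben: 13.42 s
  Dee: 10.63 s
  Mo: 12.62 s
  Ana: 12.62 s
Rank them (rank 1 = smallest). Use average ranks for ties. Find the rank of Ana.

Sorted (ascending): 10.63, 11.08, 12.6, 12.62, 12.62, 13.22, 13.42, 13.58
The 2 values of 12.62 occupy positions 4–5 → average rank (4+5)/2 = 4.5.
Ana has value 12.62 s → rank 4.5.

4.5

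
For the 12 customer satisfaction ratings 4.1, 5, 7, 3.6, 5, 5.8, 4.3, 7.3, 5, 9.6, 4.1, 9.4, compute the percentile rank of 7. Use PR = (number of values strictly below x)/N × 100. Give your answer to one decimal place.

66.7

N = 12.
Strictly below 7: 8. Equal to 7: 1.
PR = 8/12 × 100 = 66.7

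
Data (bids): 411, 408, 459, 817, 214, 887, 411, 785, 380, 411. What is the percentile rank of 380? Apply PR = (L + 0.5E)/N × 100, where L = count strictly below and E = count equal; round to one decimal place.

N = 10.
Strictly below 380: 1. Equal to 380: 1.
PR = (1 + 0.5·1)/10 × 100 = 15.0

15.0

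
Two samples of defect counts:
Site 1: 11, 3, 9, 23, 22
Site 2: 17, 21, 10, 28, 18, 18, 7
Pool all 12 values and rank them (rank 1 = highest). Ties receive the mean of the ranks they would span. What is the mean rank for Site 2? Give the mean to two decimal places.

Sorted (descending): 28, 23, 22, 21, 18, 18, 17, 11, 10, 9, 7, 3
The 2 values of 18 occupy positions 5–6 → average rank (5+6)/2 = 5.5.
Site 2 values → pooled ranks: 17→7, 21→4, 10→9, 28→1, 18→5.5, 18→5.5, 7→11
Mean rank = (7 + 4 + 9 + 1 + 5.5 + 5.5 + 11) / 7 = 6.14

6.14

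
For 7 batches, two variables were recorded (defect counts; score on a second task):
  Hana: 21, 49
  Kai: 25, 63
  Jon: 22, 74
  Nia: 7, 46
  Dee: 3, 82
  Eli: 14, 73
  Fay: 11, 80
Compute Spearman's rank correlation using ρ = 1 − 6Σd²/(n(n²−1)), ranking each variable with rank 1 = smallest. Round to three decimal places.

-0.286

Ranks of variable 1: 5, 7, 6, 2, 1, 4, 3
Ranks of variable 2: 2, 3, 5, 1, 7, 4, 6
d = r₁ − r₂: 3, 4, 1, 1, -6, 0, -3
d²: 9, 16, 1, 1, 36, 0, 9; Σd² = 72
ρ = 1 − 6·72/(7·48) = 1 − 432/336 = -0.286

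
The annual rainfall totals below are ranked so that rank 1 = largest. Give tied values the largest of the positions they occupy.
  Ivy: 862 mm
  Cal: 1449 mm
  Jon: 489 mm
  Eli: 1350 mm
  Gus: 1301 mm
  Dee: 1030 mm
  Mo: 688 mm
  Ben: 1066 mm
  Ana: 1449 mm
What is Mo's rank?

8

Sorted (descending): 1449, 1449, 1350, 1301, 1066, 1030, 862, 688, 489
The 2 values of 1449 occupy positions 1–2 → each gets rank 2.
Mo has value 688 mm → rank 8.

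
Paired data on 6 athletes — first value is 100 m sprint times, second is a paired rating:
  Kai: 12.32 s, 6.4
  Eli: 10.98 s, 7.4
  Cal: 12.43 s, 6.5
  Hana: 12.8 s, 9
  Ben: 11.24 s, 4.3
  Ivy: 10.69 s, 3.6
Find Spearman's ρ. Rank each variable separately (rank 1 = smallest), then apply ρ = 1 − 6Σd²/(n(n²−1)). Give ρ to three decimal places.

Ranks of variable 1: 4, 2, 5, 6, 3, 1
Ranks of variable 2: 3, 5, 4, 6, 2, 1
d = r₁ − r₂: 1, -3, 1, 0, 1, 0
d²: 1, 9, 1, 0, 1, 0; Σd² = 12
ρ = 1 − 6·12/(6·35) = 1 − 72/210 = 0.657

0.657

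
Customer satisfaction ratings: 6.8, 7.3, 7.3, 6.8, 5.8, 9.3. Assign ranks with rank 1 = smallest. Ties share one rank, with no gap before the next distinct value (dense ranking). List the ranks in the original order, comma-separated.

Sorted (ascending): 5.8, 6.8, 6.8, 7.3, 7.3, 9.3
The 2 values of 6.8 share dense rank 2.
The 2 values of 7.3 share dense rank 3.
Remaining distinct values take the next consecutive integers.

2, 3, 3, 2, 1, 4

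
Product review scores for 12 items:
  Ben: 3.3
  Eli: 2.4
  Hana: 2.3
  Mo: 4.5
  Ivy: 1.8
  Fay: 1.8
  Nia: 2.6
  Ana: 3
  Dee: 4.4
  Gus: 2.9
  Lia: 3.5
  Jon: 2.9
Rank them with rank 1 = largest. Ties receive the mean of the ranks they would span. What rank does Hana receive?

10

Sorted (descending): 4.5, 4.4, 3.5, 3.3, 3, 2.9, 2.9, 2.6, 2.4, 2.3, 1.8, 1.8
The 2 values of 2.9 occupy positions 6–7 → average rank (6+7)/2 = 6.5.
The 2 values of 1.8 occupy positions 11–12 → average rank (11+12)/2 = 11.5.
Hana has value 2.3 → rank 10.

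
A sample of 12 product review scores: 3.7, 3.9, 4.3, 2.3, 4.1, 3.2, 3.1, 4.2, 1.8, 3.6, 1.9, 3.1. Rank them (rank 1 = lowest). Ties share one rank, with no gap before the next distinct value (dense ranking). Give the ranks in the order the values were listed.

7, 8, 11, 3, 9, 5, 4, 10, 1, 6, 2, 4

Sorted (ascending): 1.8, 1.9, 2.3, 3.1, 3.1, 3.2, 3.6, 3.7, 3.9, 4.1, 4.2, 4.3
The 2 values of 3.1 share dense rank 4.
Remaining distinct values take the next consecutive integers.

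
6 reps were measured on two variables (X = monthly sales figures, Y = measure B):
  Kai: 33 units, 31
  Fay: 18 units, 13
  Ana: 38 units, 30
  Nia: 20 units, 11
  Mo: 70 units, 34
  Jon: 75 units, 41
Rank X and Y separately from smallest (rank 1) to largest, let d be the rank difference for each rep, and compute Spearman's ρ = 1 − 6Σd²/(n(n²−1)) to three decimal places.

0.886

Ranks of variable 1: 3, 1, 4, 2, 5, 6
Ranks of variable 2: 4, 2, 3, 1, 5, 6
d = r₁ − r₂: -1, -1, 1, 1, 0, 0
d²: 1, 1, 1, 1, 0, 0; Σd² = 4
ρ = 1 − 6·4/(6·35) = 1 − 24/210 = 0.886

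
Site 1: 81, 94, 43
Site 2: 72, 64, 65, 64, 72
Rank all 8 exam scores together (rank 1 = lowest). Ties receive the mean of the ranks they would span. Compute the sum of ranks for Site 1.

16

Sorted (ascending): 43, 64, 64, 65, 72, 72, 81, 94
The 2 values of 64 occupy positions 2–3 → average rank (2+3)/2 = 2.5.
The 2 values of 72 occupy positions 5–6 → average rank (5+6)/2 = 5.5.
Site 1 values → pooled ranks: 81→7, 94→8, 43→1
Rank sum = 7 + 8 + 1 = 16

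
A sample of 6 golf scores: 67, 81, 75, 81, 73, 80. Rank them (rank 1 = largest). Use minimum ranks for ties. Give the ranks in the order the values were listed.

6, 1, 4, 1, 5, 3

Sorted (descending): 81, 81, 80, 75, 73, 67
The 2 values of 81 occupy positions 1–2 → each gets rank 1.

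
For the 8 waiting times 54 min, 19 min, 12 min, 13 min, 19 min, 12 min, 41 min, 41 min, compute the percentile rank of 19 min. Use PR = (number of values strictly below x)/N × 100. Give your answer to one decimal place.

N = 8.
Strictly below 19: 3. Equal to 19: 2.
PR = 3/8 × 100 = 37.5

37.5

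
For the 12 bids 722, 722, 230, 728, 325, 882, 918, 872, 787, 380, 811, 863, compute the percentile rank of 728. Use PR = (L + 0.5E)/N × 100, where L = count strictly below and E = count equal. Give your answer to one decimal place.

N = 12.
Strictly below 728: 5. Equal to 728: 1.
PR = (5 + 0.5·1)/12 × 100 = 45.8

45.8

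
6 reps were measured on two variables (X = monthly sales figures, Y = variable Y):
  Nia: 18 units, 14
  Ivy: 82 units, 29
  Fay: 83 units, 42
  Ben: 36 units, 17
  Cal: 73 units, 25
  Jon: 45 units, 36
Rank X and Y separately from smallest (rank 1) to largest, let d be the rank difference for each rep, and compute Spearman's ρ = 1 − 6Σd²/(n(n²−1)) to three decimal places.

0.829

Ranks of variable 1: 1, 5, 6, 2, 4, 3
Ranks of variable 2: 1, 4, 6, 2, 3, 5
d = r₁ − r₂: 0, 1, 0, 0, 1, -2
d²: 0, 1, 0, 0, 1, 4; Σd² = 6
ρ = 1 − 6·6/(6·35) = 1 − 36/210 = 0.829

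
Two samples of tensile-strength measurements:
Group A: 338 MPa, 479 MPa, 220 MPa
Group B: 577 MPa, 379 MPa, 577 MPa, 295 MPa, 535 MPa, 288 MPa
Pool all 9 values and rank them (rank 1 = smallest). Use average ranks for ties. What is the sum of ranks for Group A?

Sorted (ascending): 220, 288, 295, 338, 379, 479, 535, 577, 577
The 2 values of 577 occupy positions 8–9 → average rank (8+9)/2 = 8.5.
Group A values → pooled ranks: 338→4, 479→6, 220→1
Rank sum = 4 + 6 + 1 = 11

11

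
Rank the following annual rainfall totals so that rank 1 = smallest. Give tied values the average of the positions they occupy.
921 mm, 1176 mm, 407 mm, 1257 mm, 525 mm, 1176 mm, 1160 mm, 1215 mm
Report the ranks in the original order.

3, 5.5, 1, 8, 2, 5.5, 4, 7

Sorted (ascending): 407, 525, 921, 1160, 1176, 1176, 1215, 1257
The 2 values of 1176 occupy positions 5–6 → average rank (5+6)/2 = 5.5.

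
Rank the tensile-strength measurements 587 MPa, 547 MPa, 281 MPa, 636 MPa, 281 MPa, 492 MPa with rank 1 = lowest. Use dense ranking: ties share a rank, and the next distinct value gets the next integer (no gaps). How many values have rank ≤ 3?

Sorted (ascending): 281, 281, 492, 547, 587, 636
The 2 values of 281 share dense rank 1.
Remaining distinct values take the next consecutive integers.
Ranks ≤ 3: {1, 1, 2, 3} → 4 values.

4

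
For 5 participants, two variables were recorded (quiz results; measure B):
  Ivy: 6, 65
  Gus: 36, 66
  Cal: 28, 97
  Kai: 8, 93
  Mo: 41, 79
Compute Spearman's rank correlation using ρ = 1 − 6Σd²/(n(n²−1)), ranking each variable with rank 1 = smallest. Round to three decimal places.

Ranks of variable 1: 1, 4, 3, 2, 5
Ranks of variable 2: 1, 2, 5, 4, 3
d = r₁ − r₂: 0, 2, -2, -2, 2
d²: 0, 4, 4, 4, 4; Σd² = 16
ρ = 1 − 6·16/(5·24) = 1 − 96/120 = 0.200

0.200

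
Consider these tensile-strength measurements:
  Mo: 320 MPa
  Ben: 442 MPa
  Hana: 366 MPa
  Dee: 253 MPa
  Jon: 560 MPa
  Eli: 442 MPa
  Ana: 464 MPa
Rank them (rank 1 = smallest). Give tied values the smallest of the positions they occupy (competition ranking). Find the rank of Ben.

4

Sorted (ascending): 253, 320, 366, 442, 442, 464, 560
The 2 values of 442 occupy positions 4–5 → each gets rank 4.
Ben has value 442 MPa → rank 4.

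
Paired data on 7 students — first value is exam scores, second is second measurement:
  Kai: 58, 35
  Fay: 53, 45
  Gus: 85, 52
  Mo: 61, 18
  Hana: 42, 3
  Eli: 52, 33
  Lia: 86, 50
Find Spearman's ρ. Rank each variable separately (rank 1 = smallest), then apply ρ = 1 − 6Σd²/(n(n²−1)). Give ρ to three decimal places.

0.714

Ranks of variable 1: 4, 3, 6, 5, 1, 2, 7
Ranks of variable 2: 4, 5, 7, 2, 1, 3, 6
d = r₁ − r₂: 0, -2, -1, 3, 0, -1, 1
d²: 0, 4, 1, 9, 0, 1, 1; Σd² = 16
ρ = 1 − 6·16/(7·48) = 1 − 96/336 = 0.714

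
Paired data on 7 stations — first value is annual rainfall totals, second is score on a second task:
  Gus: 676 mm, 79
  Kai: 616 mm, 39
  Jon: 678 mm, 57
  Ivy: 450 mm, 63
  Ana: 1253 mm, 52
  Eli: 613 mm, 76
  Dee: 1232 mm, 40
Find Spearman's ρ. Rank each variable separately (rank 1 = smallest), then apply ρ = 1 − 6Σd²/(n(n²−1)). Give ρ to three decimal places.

Ranks of variable 1: 4, 3, 5, 1, 7, 2, 6
Ranks of variable 2: 7, 1, 4, 5, 3, 6, 2
d = r₁ − r₂: -3, 2, 1, -4, 4, -4, 4
d²: 9, 4, 1, 16, 16, 16, 16; Σd² = 78
ρ = 1 − 6·78/(7·48) = 1 − 468/336 = -0.393

-0.393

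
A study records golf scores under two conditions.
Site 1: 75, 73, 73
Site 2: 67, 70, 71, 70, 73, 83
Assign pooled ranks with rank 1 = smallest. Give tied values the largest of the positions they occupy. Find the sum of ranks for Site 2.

Sorted (ascending): 67, 70, 70, 71, 73, 73, 73, 75, 83
The 2 values of 70 occupy positions 2–3 → each gets rank 3.
The 3 values of 73 occupy positions 5–7 → each gets rank 7.
Site 2 values → pooled ranks: 67→1, 70→3, 71→4, 70→3, 73→7, 83→9
Rank sum = 1 + 3 + 4 + 3 + 7 + 9 = 27

27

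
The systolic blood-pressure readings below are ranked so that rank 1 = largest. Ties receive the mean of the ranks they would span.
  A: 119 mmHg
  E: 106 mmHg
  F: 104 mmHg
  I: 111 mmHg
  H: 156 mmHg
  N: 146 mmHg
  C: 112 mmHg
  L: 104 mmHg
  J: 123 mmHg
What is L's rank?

Sorted (descending): 156, 146, 123, 119, 112, 111, 106, 104, 104
The 2 values of 104 occupy positions 8–9 → average rank (8+9)/2 = 8.5.
L has value 104 mmHg → rank 8.5.

8.5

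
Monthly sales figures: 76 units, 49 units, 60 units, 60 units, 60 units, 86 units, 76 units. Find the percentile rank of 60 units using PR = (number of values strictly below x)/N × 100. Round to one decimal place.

14.3

N = 7.
Strictly below 60: 1. Equal to 60: 3.
PR = 1/7 × 100 = 14.3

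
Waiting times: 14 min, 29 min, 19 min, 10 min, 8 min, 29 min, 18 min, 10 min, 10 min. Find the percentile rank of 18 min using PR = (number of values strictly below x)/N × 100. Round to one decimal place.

N = 9.
Strictly below 18: 5. Equal to 18: 1.
PR = 5/9 × 100 = 55.6

55.6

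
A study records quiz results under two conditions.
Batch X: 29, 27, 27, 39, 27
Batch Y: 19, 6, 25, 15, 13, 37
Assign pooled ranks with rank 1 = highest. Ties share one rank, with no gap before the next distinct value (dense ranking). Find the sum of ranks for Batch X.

Sorted (descending): 39, 37, 29, 27, 27, 27, 25, 19, 15, 13, 6
The 3 values of 27 share dense rank 4.
Remaining distinct values take the next consecutive integers.
Batch X values → pooled ranks: 29→3, 27→4, 27→4, 39→1, 27→4
Rank sum = 3 + 4 + 4 + 1 + 4 = 16

16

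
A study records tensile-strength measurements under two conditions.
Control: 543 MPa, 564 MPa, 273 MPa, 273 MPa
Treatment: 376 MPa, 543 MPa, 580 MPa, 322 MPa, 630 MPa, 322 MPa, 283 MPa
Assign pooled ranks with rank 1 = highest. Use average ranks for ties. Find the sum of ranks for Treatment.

Sorted (descending): 630, 580, 564, 543, 543, 376, 322, 322, 283, 273, 273
The 2 values of 543 occupy positions 4–5 → average rank (4+5)/2 = 4.5.
The 2 values of 322 occupy positions 7–8 → average rank (7+8)/2 = 7.5.
The 2 values of 273 occupy positions 10–11 → average rank (10+11)/2 = 10.5.
Treatment values → pooled ranks: 376→6, 543→4.5, 580→2, 322→7.5, 630→1, 322→7.5, 283→9
Rank sum = 6 + 4.5 + 2 + 7.5 + 1 + 7.5 + 9 = 37.5

37.5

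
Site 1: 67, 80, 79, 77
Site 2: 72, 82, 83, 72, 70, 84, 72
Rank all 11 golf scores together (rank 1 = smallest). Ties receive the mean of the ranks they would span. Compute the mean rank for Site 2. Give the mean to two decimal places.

Sorted (ascending): 67, 70, 72, 72, 72, 77, 79, 80, 82, 83, 84
The 3 values of 72 occupy positions 3–5 → average rank 4.
Site 2 values → pooled ranks: 72→4, 82→9, 83→10, 72→4, 70→2, 84→11, 72→4
Mean rank = (4 + 9 + 10 + 4 + 2 + 11 + 4) / 7 = 6.29

6.29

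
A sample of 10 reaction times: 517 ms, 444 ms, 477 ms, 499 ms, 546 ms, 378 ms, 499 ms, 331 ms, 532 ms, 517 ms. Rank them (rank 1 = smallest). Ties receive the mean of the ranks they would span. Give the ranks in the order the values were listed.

7.5, 3, 4, 5.5, 10, 2, 5.5, 1, 9, 7.5

Sorted (ascending): 331, 378, 444, 477, 499, 499, 517, 517, 532, 546
The 2 values of 499 occupy positions 5–6 → average rank (5+6)/2 = 5.5.
The 2 values of 517 occupy positions 7–8 → average rank (7+8)/2 = 7.5.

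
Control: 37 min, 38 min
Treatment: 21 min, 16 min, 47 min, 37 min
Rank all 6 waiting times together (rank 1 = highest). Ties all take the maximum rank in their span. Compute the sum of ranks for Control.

6

Sorted (descending): 47, 38, 37, 37, 21, 16
The 2 values of 37 occupy positions 3–4 → each gets rank 4.
Control values → pooled ranks: 37→4, 38→2
Rank sum = 4 + 2 = 6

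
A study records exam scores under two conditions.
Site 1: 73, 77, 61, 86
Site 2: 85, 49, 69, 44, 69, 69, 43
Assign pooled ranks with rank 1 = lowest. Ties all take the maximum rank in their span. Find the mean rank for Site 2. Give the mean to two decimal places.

Sorted (ascending): 43, 44, 49, 61, 69, 69, 69, 73, 77, 85, 86
The 3 values of 69 occupy positions 5–7 → each gets rank 7.
Site 2 values → pooled ranks: 85→10, 49→3, 69→7, 44→2, 69→7, 69→7, 43→1
Mean rank = (10 + 3 + 7 + 2 + 7 + 7 + 1) / 7 = 5.29

5.29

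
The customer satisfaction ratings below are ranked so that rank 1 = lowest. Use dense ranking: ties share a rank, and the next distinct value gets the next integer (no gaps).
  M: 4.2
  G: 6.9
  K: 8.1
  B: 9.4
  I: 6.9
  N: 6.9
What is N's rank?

Sorted (ascending): 4.2, 6.9, 6.9, 6.9, 8.1, 9.4
The 3 values of 6.9 share dense rank 2.
Remaining distinct values take the next consecutive integers.
N has value 6.9 → rank 2.

2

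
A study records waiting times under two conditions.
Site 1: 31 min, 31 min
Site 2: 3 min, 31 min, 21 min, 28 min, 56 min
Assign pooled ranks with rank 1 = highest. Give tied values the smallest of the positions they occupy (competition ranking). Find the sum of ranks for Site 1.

Sorted (descending): 56, 31, 31, 31, 28, 21, 3
The 3 values of 31 occupy positions 2–4 → each gets rank 2.
Site 1 values → pooled ranks: 31→2, 31→2
Rank sum = 2 + 2 = 4

4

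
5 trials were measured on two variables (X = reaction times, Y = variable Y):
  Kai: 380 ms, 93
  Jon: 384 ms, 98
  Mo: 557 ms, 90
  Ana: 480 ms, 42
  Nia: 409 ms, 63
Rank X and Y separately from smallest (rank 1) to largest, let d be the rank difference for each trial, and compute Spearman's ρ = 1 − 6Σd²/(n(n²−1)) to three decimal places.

-0.600

Ranks of variable 1: 1, 2, 5, 4, 3
Ranks of variable 2: 4, 5, 3, 1, 2
d = r₁ − r₂: -3, -3, 2, 3, 1
d²: 9, 9, 4, 9, 1; Σd² = 32
ρ = 1 − 6·32/(5·24) = 1 − 192/120 = -0.600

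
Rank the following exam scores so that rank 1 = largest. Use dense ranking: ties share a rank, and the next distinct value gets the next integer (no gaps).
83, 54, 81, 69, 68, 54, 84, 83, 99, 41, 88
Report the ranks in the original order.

Sorted (descending): 99, 88, 84, 83, 83, 81, 69, 68, 54, 54, 41
The 2 values of 83 share dense rank 4.
The 2 values of 54 share dense rank 8.
Remaining distinct values take the next consecutive integers.

4, 8, 5, 6, 7, 8, 3, 4, 1, 9, 2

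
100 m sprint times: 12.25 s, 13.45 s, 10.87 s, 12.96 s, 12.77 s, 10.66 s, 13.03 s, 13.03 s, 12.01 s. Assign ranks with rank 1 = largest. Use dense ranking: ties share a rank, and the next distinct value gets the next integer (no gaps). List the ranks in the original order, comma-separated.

5, 1, 7, 3, 4, 8, 2, 2, 6

Sorted (descending): 13.45, 13.03, 13.03, 12.96, 12.77, 12.25, 12.01, 10.87, 10.66
The 2 values of 13.03 share dense rank 2.
Remaining distinct values take the next consecutive integers.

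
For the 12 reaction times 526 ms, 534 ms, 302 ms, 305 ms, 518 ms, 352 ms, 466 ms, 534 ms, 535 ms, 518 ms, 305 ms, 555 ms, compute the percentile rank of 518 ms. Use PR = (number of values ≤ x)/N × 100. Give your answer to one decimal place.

N = 12.
Strictly below 518: 5. Equal to 518: 2.
PR = 7/12 × 100 = 58.3

58.3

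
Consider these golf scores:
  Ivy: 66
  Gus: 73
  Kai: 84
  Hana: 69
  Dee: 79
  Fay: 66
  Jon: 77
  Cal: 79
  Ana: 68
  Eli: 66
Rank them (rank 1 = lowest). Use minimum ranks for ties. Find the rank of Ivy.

Sorted (ascending): 66, 66, 66, 68, 69, 73, 77, 79, 79, 84
The 3 values of 66 occupy positions 1–3 → each gets rank 1.
The 2 values of 79 occupy positions 8–9 → each gets rank 8.
Ivy has value 66 → rank 1.

1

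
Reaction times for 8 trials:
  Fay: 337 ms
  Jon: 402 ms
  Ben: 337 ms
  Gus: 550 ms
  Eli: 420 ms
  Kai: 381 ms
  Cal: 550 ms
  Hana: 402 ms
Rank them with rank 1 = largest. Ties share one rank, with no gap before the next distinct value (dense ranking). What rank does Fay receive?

Sorted (descending): 550, 550, 420, 402, 402, 381, 337, 337
The 2 values of 550 share dense rank 1.
The 2 values of 402 share dense rank 3.
The 2 values of 337 share dense rank 5.
Remaining distinct values take the next consecutive integers.
Fay has value 337 ms → rank 5.

5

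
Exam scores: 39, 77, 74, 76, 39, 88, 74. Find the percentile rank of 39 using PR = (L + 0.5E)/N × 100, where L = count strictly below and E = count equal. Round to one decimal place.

N = 7.
Strictly below 39: 0. Equal to 39: 2.
PR = (0 + 0.5·2)/7 × 100 = 14.3

14.3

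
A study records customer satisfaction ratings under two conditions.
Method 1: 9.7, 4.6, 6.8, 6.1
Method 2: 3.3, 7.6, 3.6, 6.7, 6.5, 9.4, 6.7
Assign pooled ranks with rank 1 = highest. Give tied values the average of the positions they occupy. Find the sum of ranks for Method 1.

22

Sorted (descending): 9.7, 9.4, 7.6, 6.8, 6.7, 6.7, 6.5, 6.1, 4.6, 3.6, 3.3
The 2 values of 6.7 occupy positions 5–6 → average rank (5+6)/2 = 5.5.
Method 1 values → pooled ranks: 9.7→1, 4.6→9, 6.8→4, 6.1→8
Rank sum = 1 + 9 + 4 + 8 = 22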